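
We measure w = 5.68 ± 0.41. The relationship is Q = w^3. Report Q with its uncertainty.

Products/powers → add relative errors in quadrature, weighted by exponent:
  (3·δw/w)² = (3×0.0722)² = 0.0469
δQ/Q = √(0.0469) = 0.217
Q = 183, so δQ = 0.217 × 183 = 39.7.

183 ± 39.7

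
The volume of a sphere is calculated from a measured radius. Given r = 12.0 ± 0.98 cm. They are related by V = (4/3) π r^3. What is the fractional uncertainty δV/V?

0.245

For a monomial V ∝ r^3, fractional errors add in quadrature:
  (3·δr/r)² = (3×0.0817)² = 0.0600
δV/V = √(0.0600) = 0.245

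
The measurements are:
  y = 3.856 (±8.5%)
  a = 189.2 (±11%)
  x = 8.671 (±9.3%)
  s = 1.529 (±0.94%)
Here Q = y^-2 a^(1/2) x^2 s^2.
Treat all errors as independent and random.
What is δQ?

42.1

Relative error in a monomial: (δQ/Q)² = Σ (nᵢ · δxᵢ/xᵢ)².
  (-2·δy/y)² = (-2×0.0850)² = 0.0289;  (½·δa/a)² = (0.5×0.110)² = 0.00302;  (2·δx/x)² = (2×0.0930)² = 0.0346;  (2·δs/s)² = (2×0.00940)² = 0.000353
δQ/Q = √(0.0669) = 0.259
Q = 162.6, so δQ = 0.259 × 162.6 = 42.1.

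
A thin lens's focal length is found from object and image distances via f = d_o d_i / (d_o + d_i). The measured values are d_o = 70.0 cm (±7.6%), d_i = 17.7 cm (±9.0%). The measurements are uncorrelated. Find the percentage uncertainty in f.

7.35%

∂f/∂d_o = (d_i/(d_o+d_i))² = 0.0407;  ∂f/∂d_i = (d_o/(d_o+d_i))² = 0.637
δf = √((∂f/∂d_o · δd_o)² + (∂f/∂d_i · δd_i)²) = √(0.0470 + 1.03) = 1.04 cm
f = 14.1 cm, so δf/f = 1.04/14.1 = 0.0735.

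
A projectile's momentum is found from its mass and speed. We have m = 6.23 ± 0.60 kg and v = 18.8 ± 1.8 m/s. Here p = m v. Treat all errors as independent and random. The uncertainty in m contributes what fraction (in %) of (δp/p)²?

(δp/p)² = (1·δm/m)² + (1·δv/v)²
  m term: (1×0.0963)² = 0.00928
  v term: (1×0.0957)² = 0.00917
Total = 0.0184. Share from m = 0.00928/0.0184 = 0.503.

50.3%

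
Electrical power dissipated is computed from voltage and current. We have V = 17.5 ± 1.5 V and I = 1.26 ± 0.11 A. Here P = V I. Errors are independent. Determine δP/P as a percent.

Products/powers → add relative errors in quadrature, weighted by exponent:
  (1·δV/V)² = (1×0.0857)² = 0.00735;  (1·δI/I)² = (1×0.0873)² = 0.00762
δP/P = √(0.0150) = 0.122

12.2%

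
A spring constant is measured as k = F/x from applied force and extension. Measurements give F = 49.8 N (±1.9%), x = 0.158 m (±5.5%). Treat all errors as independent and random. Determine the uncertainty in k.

For a monomial k ∝ F, x^-1, fractional errors add in quadrature:
  (1·δF/F)² = (1×0.0190)² = 0.000361;  (-1·δx/x)² = (-1×0.0550)² = 0.00302
δk/k = √(0.00339) = 0.0582
k = 315 N/m, so δk = 0.0582 × 315 = 18.3 N/m.

18.3 N/m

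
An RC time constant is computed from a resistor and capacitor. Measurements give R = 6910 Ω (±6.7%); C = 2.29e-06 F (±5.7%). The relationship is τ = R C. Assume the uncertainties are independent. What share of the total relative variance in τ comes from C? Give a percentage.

(δτ/τ)² = (1·δR/R)² + (1·δC/C)²
  R term: (1×0.0670)² = 0.00449
  C term: (1×0.0570)² = 0.00325
Total = 0.00774. Share from C = 0.00325/0.00774 = 0.420.

42.0%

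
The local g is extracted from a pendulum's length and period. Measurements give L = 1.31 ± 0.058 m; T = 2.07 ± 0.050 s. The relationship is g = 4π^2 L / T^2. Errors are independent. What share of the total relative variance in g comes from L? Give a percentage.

45.7%

(δg/g)² = (1·δL/L)² + (-2·δT/T)²
  L term: (1×0.0443)² = 0.00196
  T term: (-2×0.0242)² = 0.00233
Total = 0.00429. Share from L = 0.00196/0.00429 = 0.457.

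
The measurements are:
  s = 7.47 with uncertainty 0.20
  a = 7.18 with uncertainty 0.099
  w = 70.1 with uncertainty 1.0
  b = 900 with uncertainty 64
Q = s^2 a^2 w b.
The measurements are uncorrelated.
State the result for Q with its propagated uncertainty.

Relative error in a monomial: (δQ/Q)² = Σ (nᵢ · δxᵢ/xᵢ)².
  (2·δs/s)² = (2×0.0268)² = 0.00287;  (2·δa/a)² = (2×0.0138)² = 0.000760;  (1·δw/w)² = (1×0.0143)² = 0.000203;  (1·δb/b)² = (1×0.0711)² = 0.00506
δQ/Q = √(0.00889) = 0.0943
Q = 1.81e+08, so δQ = 0.0943 × 1.81e+08 = 1.71e+07.

(1.81 ± 0.171) × 10^8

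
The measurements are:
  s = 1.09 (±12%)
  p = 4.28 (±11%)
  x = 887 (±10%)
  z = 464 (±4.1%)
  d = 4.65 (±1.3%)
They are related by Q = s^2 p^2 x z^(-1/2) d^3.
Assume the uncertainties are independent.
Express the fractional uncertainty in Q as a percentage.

Q is a product of powers, so relative uncertainties combine in quadrature:
  (2·δs/s)² = (2×0.120)² = 0.0576;  (2·δp/p)² = (2×0.110)² = 0.0484;  (1·δx/x)² = (1×0.100)² = 0.0100;  (−½·δz/z)² = (-0.5×0.0410)² = 0.000420;  (3·δd/d)² = (3×0.0130)² = 0.00152
δQ/Q = √(0.118) = 0.343

34.3%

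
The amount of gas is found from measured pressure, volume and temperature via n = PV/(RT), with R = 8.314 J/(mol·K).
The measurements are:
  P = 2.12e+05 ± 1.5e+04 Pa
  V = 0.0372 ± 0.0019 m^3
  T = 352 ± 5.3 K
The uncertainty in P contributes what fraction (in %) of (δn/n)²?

63.8%

(δn/n)² = (1·δP/P)² + (1·δV/V)² + (-1·δT/T)²
  P term: (1×0.0708)² = 0.00501
  V term: (1×0.0511)² = 0.00261
  T term: (-1×0.0151)² = 0.000227
Total = 0.00784. Share from P = 0.00501/0.00784 = 0.638.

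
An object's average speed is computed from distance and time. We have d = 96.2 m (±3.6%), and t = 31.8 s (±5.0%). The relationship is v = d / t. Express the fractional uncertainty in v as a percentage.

For a monomial v ∝ d, t^-1, fractional errors add in quadrature:
  (1·δd/d)² = (1×0.0360)² = 0.00130;  (-1·δt/t)² = (-1×0.0500)² = 0.00250
δv/v = √(0.00380) = 0.0616

6.16%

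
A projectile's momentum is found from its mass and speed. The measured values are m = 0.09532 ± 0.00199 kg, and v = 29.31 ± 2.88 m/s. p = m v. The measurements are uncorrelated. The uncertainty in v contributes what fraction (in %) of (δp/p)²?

95.7%

(δp/p)² = (1·δm/m)² + (1·δv/v)²
  m term: (1×0.0209)² = 0.000436
  v term: (1×0.0983)² = 0.00966
Total = 0.0101. Share from v = 0.00966/0.0101 = 0.957.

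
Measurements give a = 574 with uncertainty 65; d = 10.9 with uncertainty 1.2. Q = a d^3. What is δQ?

Q is a product of powers, so relative uncertainties combine in quadrature:
  (1·δa/a)² = (1×0.113)² = 0.0128;  (3·δd/d)² = (3×0.110)² = 0.109
δQ/Q = √(0.122) = 0.349
Q = 7.43e+05, so δQ = 0.349 × 7.43e+05 = 2.6e+05.

2.6e+05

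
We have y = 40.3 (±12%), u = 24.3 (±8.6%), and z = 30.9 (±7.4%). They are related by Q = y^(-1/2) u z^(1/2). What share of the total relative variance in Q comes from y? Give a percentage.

29.1%

(δQ/Q)² = (−½·δy/y)² + (1·δu/u)² + (½·δz/z)²
  y term: (-0.5×0.120)² = 0.00360
  u term: (1×0.0860)² = 0.00740
  z term: (0.5×0.0740)² = 0.00137
Total = 0.0124. Share from y = 0.00360/0.0124 = 0.291.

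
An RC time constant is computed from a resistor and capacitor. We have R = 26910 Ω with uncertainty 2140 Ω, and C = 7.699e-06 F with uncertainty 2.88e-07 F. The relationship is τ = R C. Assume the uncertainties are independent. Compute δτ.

0.0182 s

Since τ is a product/quotient, work with relative uncertainties:
  (1·δR/R)² = (1×0.0795)² = 0.00632;  (1·δC/C)² = (1×0.0374)² = 0.00140
δτ/τ = √(0.00772) = 0.0879
τ = 0.2072 s, so δτ = 0.0879 × 0.2072 = 0.0182 s.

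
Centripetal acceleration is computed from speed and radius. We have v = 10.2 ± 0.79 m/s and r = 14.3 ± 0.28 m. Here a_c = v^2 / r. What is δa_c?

For a monomial a_c ∝ v^2, r^-1, fractional errors add in quadrature:
  (2·δv/v)² = (2×0.0775)² = 0.0240;  (-1·δr/r)² = (-1×0.0196)² = 0.000383
δa_c/a_c = √(0.0244) = 0.156
a_c = 7.28 m/s^2, so δa_c = 0.156 × 7.28 = 1.14 m/s^2.

1.14 m/s^2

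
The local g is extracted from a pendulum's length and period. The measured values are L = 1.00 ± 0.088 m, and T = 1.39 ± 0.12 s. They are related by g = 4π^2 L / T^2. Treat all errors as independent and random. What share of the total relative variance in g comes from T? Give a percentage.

79.4%

(δg/g)² = (1·δL/L)² + (-2·δT/T)²
  L term: (1×0.0880)² = 0.00774
  T term: (-2×0.0863)² = 0.0298
Total = 0.0376. Share from T = 0.0298/0.0376 = 0.794.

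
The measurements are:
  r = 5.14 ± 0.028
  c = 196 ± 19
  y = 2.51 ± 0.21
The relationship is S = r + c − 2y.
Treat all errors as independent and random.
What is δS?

Sums and differences: (δS)² = Σ (cᵢ δxᵢ)².
  (δr)² = 0.000784;  (δc)² = 361;  (2·δy)² = 0.176
δS = √(361) = 19.0

19.0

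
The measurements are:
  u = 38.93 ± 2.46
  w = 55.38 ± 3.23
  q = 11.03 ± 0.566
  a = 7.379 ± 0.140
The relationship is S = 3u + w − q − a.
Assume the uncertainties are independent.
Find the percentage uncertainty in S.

5.25%

S is a linear combination, so absolute uncertainties add in quadrature:
  (3·δu)² = 54.5;  (δw)² = 10.4;  (δq)² = 0.320;  (δa)² = 0.0196
δS = √(65.2) = 8.08
S = 153.8, so δS/S = 8.08/153.8 = 0.0525.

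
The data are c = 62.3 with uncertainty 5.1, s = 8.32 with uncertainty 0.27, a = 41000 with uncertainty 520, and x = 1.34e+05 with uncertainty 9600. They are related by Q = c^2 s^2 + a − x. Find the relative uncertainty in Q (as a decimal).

Let p = c^2·s^2 = 2.69e+05. δp/p = √((2·δc/c)² + (2·δs/s)²) = √(0.0268 + 0.00421) = 0.176, so δp = 47300.
Q = p + a − x: δQ = √(δp² + δa² + δx²) = √(2.24e+09 + 2.7e+05 + 9.22e+07) = 48300
Q = 1.76e+05, so δQ/Q = 48300/1.76e+05 = 0.275.

0.275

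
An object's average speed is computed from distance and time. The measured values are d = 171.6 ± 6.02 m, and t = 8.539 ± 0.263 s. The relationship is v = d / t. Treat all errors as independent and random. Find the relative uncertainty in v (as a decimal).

Since v is a product/quotient, work with relative uncertainties:
  (1·δd/d)² = (1×0.0351)² = 0.00123;  (-1·δt/t)² = (-1×0.0308)² = 0.000949
δv/v = √(0.00218) = 0.0467

0.0467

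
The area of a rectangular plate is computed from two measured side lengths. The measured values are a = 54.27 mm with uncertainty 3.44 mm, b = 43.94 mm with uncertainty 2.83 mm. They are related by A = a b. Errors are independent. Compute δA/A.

0.0904

Since A is a product/quotient, work with relative uncertainties:
  (1·δa/a)² = (1×0.0634)² = 0.00402;  (1·δb/b)² = (1×0.0644)² = 0.00415
δA/A = √(0.00817) = 0.0904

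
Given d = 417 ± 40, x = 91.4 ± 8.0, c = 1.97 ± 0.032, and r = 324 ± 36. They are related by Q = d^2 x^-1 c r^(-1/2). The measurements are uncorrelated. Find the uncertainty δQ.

For a monomial Q ∝ d^2, x^-1, c, r^(-1/2), fractional errors add in quadrature:
  (2·δd/d)² = (2×0.0959)² = 0.0368;  (-1·δx/x)² = (-1×0.0875)² = 0.00766;  (1·δc/c)² = (1×0.0162)² = 0.000264;  (−½·δr/r)² = (-0.5×0.111)² = 0.00309
δQ/Q = √(0.0478) = 0.219
Q = 208, so δQ = 0.219 × 208 = 45.5.

45.5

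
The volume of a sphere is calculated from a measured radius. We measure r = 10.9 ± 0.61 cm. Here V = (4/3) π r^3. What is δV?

911 cm^3

V ∝ r^3, so δV/V = |3| · δr/r = 3 × 0.0560 = 0.168.
V = 5420 cm^3, so δV = 0.168 × 5420 = 911 cm^3.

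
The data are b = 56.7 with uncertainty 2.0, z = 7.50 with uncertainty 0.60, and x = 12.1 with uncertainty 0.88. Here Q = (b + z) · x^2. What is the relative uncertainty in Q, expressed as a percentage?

Let u = b + z = 64.2. δu = √(δb² + δz²) = √(4.00 + 0.360) = 2.09, so δu/u = 0.0325.
Q is then a monomial in u, x:
δQ/Q = √((δu/u)² + (2·δx/x)²) = √(0.00106 + 0.0212) = 0.149

14.9%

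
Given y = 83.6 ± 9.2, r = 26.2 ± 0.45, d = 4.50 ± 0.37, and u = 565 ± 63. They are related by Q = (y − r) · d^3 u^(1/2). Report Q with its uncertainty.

Let w = y − r = 57.4. δw = √(δy² + δr²) = √(84.6 + 0.203) = 9.21, so δw/w = 0.160.
Q is then a monomial in w, d, u:
δQ/Q = √((δw/w)² + (3·δd/d)² + (½·δu/u)²) = √(0.0258 + 0.0608 + 0.00311) = 0.300
Q = 1.24e+05, so δQ = 0.300 × 1.24e+05 = 37200.

(1.24 ± 0.372) × 10^5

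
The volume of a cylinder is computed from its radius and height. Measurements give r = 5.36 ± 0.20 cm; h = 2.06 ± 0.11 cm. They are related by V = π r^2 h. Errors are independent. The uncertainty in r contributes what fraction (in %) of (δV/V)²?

66.1%

(δV/V)² = (2·δr/r)² + (1·δh/h)²
  r term: (2×0.0373)² = 0.00557
  h term: (1×0.0534)² = 0.00285
Total = 0.00842. Share from r = 0.00557/0.00842 = 0.661.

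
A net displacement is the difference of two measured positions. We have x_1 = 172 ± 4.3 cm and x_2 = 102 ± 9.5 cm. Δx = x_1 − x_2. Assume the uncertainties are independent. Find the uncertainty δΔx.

Absolute uncertainties add in quadrature for a linear combination:
  (δx_1)² = 18.5;  (δx_2)² = 90.2
δΔx = √(109) = 10.4 cm

10.4 cm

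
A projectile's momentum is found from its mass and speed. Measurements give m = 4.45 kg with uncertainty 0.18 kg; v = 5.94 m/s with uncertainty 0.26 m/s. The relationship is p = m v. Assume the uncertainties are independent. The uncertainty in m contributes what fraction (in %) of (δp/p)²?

(δp/p)² = (1·δm/m)² + (1·δv/v)²
  m term: (1×0.0404)² = 0.00164
  v term: (1×0.0438)² = 0.00192
Total = 0.00355. Share from m = 0.00164/0.00355 = 0.461.

46.1%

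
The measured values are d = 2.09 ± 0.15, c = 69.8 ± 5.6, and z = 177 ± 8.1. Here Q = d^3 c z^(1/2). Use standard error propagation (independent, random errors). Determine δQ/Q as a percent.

Each factor contributes (exponent × relative error)² to (δQ/Q)²:
  (3·δd/d)² = (3×0.0718)² = 0.0464;  (1·δc/c)² = (1×0.0802)² = 0.00644;  (½·δz/z)² = (0.5×0.0458)² = 0.000524
δQ/Q = √(0.0533) = 0.231

23.1%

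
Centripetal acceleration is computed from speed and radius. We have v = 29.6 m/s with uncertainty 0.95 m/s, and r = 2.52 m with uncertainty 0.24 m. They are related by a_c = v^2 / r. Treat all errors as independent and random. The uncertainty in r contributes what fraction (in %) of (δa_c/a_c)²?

68.8%

(δa_c/a_c)² = (2·δv/v)² + (-1·δr/r)²
  v term: (2×0.0321)² = 0.00412
  r term: (-1×0.0952)² = 0.00907
Total = 0.0132. Share from r = 0.00907/0.0132 = 0.688.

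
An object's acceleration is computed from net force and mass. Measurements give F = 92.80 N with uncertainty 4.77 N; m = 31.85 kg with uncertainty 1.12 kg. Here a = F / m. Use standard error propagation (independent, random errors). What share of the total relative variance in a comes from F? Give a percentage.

68.1%

(δa/a)² = (1·δF/F)² + (-1·δm/m)²
  F term: (1×0.0514)² = 0.00264
  m term: (-1×0.0352)² = 0.00124
Total = 0.00388. Share from F = 0.00264/0.00388 = 0.681.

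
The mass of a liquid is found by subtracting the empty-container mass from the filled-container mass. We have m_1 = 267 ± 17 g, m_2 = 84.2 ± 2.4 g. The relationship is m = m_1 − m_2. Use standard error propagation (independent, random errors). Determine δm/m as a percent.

Each term contributes (cᵢ δxᵢ)² to (δm)²:
  (δm_1)² = 289;  (δm_2)² = 5.76
δm = √(295) = 17.2 g
m = 183 g, so δm/m = 17.2/183 = 0.0939.

9.39%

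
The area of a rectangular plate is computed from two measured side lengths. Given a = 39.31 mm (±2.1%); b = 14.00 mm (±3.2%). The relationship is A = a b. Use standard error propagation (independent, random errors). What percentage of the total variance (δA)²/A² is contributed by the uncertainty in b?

(δA/A)² = (1·δa/a)² + (1·δb/b)²
  a term: (1×0.0210)² = 0.000441
  b term: (1×0.0320)² = 0.00102
Total = 0.00146. Share from b = 0.00102/0.00146 = 0.699.

69.9%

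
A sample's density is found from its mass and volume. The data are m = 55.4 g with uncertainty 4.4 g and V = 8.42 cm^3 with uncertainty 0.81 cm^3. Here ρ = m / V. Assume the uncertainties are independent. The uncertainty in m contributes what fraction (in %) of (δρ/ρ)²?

40.5%

(δρ/ρ)² = (1·δm/m)² + (-1·δV/V)²
  m term: (1×0.0794)² = 0.00631
  V term: (-1×0.0962)² = 0.00925
Total = 0.0156. Share from m = 0.00631/0.0156 = 0.405.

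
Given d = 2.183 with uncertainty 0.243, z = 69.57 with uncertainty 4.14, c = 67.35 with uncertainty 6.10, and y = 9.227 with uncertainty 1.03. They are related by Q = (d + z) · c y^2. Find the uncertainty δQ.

1.02e+05

Let u = d + z = 71.75. δu = √(δd² + δz²) = √(0.0590 + 17.1) = 4.15, so δu/u = 0.0578.
Q is then a monomial in u, c, y:
δQ/Q = √((δu/u)² + (1·δc/c)² + (2·δy/y)²) = √(0.00334 + 0.00820 + 0.0498) = 0.248
Q = 411400, so δQ = 0.248 × 411400 = 1.02e+05.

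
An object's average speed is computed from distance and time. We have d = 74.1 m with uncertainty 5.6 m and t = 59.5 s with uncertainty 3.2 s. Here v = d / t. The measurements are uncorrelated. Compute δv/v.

0.0928

For a monomial v ∝ d, t^-1, fractional errors add in quadrature:
  (1·δd/d)² = (1×0.0756)² = 0.00571;  (-1·δt/t)² = (-1×0.0538)² = 0.00289
δv/v = √(0.00860) = 0.0928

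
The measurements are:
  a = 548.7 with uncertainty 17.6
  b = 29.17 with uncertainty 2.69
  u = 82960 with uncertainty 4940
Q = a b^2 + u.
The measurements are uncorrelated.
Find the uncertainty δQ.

87500

Let p = a·b^2 = 466900. δp/p = √((1·δa/a)² + (2·δb/b)²) = √(0.00103 + 0.0340) = 0.187, so δp = 87400.
Q = p + u: δQ = √(δp² + δu²) = √(7.64e+09 + 2.44e+07) = 87500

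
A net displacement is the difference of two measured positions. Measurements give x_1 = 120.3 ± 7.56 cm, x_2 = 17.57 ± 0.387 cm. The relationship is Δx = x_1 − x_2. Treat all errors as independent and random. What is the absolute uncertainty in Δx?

7.57 cm

Δx is a linear combination, so absolute uncertainties add in quadrature:
  (δx_1)² = 57.2;  (δx_2)² = 0.150
δΔx = √(57.3) = 7.57 cm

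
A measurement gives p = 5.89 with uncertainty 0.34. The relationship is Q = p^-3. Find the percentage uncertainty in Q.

17.3%

Q ∝ p^-3, so δQ/Q = |-3| · δp/p = 3 × 0.0577 = 0.173.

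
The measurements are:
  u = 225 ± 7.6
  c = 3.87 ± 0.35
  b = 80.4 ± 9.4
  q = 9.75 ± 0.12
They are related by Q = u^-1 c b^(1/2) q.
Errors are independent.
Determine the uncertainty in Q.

0.171

Since Q is a product/quotient, work with relative uncertainties:
  (-1·δu/u)² = (-1×0.0338)² = 0.00114;  (1·δc/c)² = (1×0.0904)² = 0.00818;  (½·δb/b)² = (0.5×0.117)² = 0.00342;  (1·δq/q)² = (1×0.0123)² = 0.000151
δQ/Q = √(0.0129) = 0.114
Q = 1.50, so δQ = 0.114 × 1.50 = 0.171.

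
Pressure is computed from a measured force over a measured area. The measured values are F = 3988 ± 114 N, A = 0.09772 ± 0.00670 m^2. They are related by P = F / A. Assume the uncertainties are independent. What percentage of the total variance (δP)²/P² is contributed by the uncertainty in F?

(δP/P)² = (1·δF/F)² + (-1·δA/A)²
  F term: (1×0.0286)² = 0.000817
  A term: (-1×0.0686)² = 0.00470
Total = 0.00552. Share from F = 0.000817/0.00552 = 0.148.

14.8%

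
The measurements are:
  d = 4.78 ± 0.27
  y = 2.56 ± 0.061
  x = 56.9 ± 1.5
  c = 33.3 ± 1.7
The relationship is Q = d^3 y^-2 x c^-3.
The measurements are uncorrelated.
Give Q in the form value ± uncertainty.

Each factor contributes (exponent × relative error)² to (δQ/Q)²:
  (3·δd/d)² = (3×0.0565)² = 0.0287;  (-2·δy/y)² = (-2×0.0238)² = 0.00227;  (1·δx/x)² = (1×0.0264)² = 0.000695;  (-3·δc/c)² = (-3×0.0511)² = 0.0235
δQ/Q = √(0.0551) = 0.235
Q = 0.0257, so δQ = 0.235 × 0.0257 = 0.00603.

0.0257 ± 0.00603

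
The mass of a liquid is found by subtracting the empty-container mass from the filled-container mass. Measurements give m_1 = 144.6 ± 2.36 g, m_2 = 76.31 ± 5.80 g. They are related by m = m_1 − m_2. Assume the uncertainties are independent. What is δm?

Each term contributes (cᵢ δxᵢ)² to (δm)²:
  (δm_1)² = 5.57;  (δm_2)² = 33.6
δm = √(39.2) = 6.26 g

6.26 g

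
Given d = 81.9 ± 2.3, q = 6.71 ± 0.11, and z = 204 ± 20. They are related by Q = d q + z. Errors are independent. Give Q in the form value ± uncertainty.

754 ± 26.8

Let p = d·q = 550. δp/p = √((1·δd/d)² + (1·δq/q)²) = √(0.000789 + 0.000269) = 0.0325, so δp = 17.9.
Q = p + z: δQ = √(δp² + δz²) = √(319 + 400) = 26.8
Q = 754.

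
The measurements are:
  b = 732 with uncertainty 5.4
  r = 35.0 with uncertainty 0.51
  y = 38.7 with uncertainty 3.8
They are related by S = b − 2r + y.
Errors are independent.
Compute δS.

Absolute uncertainties add in quadrature for a linear combination:
  (δb)² = 29.2;  (2·δr)² = 1.04;  (δy)² = 14.4
δS = √(44.6) = 6.68

6.68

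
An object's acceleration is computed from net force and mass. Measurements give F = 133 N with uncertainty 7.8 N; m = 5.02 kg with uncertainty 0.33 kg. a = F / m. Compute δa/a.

0.0881

Relative error in a monomial: (δa/a)² = Σ (nᵢ · δxᵢ/xᵢ)².
  (1·δF/F)² = (1×0.0586)² = 0.00344;  (-1·δm/m)² = (-1×0.0657)² = 0.00432
δa/a = √(0.00776) = 0.0881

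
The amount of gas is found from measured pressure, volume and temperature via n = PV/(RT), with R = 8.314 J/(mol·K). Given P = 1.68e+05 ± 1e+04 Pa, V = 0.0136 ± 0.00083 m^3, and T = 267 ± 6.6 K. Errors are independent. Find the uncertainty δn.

0.0914 mol

Products/powers → add relative errors in quadrature, weighted by exponent:
  (1·δP/P)² = (1×0.0595)² = 0.00354;  (1·δV/V)² = (1×0.0610)² = 0.00372;  (-1·δT/T)² = (-1×0.0247)² = 0.000611
δn/n = √(0.00788) = 0.0888
n = 1.03 mol, so δn = 0.0888 × 1.03 = 0.0914 mol.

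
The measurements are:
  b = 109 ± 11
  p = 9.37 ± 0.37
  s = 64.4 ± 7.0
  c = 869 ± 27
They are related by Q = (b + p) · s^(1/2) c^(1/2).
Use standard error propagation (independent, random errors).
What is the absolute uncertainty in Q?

3050

Let u = b + p = 118. δu = √(δb² + δp²) = √(121 + 0.137) = 11.0, so δu/u = 0.0930.
Q is then a monomial in u, s, c:
δQ/Q = √((δu/u)² + (½·δs/s)² + (½·δc/c)²) = √(0.00865 + 0.00295 + 0.000241) = 0.109
Q = 28000, so δQ = 0.109 × 28000 = 3050.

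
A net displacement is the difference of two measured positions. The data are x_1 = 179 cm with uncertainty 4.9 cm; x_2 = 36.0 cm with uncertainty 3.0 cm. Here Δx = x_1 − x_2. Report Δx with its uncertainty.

143 ± 5.75 cm

Sums and differences: (δΔx)² = Σ (cᵢ δxᵢ)².
  (δx_1)² = 24.0;  (δx_2)² = 9.00
δΔx = √(33.0) = 5.75 cm
Δx = 143 cm.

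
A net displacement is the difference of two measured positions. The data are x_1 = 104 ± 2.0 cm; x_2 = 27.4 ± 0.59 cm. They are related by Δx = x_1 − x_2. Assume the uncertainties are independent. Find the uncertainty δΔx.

Sums and differences: (δΔx)² = Σ (cᵢ δxᵢ)².
  (δx_1)² = 4.00;  (δx_2)² = 0.348
δΔx = √(4.35) = 2.09 cm

2.09 cm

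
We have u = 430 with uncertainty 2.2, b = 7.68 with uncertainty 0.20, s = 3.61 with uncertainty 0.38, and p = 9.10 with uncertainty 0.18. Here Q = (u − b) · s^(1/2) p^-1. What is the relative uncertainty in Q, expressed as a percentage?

5.65%

Let w = u − b = 422. δw = √(δu² + δb²) = √(4.84 + 0.0400) = 2.21, so δw/w = 0.00523.
Q is then a monomial in w, s, p:
δQ/Q = √((δw/w)² + (½·δs/s)² + (-1·δp/p)²) = √(2.74e-05 + 0.00277 + 0.000391) = 0.0565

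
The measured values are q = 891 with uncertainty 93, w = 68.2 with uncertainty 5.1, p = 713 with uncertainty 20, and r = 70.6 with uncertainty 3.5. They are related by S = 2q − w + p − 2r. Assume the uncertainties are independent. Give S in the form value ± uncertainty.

Sums and differences: (δS)² = Σ (cᵢ δxᵢ)².
  (2·δq)² = 34600;  (δw)² = 26.0;  (δp)² = 400;  (2·δr)² = 49.0
δS = √(35100) = 187
S = 2290.

2290 ± 187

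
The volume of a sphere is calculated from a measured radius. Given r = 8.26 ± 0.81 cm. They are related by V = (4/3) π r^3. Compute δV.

V ∝ r^3, so δV/V = |3| · δr/r = 3 × 0.0981 = 0.294.
V = 2360 cm^3, so δV = 0.294 × 2360 = 694 cm^3.

694 cm^3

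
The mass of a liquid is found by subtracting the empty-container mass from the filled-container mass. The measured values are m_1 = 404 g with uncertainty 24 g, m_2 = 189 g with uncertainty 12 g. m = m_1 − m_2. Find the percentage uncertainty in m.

Each term contributes (cᵢ δxᵢ)² to (δm)²:
  (δm_1)² = 576;  (δm_2)² = 144
δm = √(720) = 26.8 g
m = 215 g, so δm/m = 26.8/215 = 0.125.

12.5%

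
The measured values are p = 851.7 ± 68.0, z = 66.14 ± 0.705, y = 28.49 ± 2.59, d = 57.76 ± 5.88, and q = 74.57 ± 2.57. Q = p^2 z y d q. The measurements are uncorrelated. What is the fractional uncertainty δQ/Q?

0.213

Q is a product of powers, so relative uncertainties combine in quadrature:
  (2·δp/p)² = (2×0.0798)² = 0.0255;  (1·δz/z)² = (1×0.0107)² = 0.000114;  (1·δy/y)² = (1×0.0909)² = 0.00826;  (1·δd/d)² = (1×0.102)² = 0.0104;  (1·δq/q)² = (1×0.0345)² = 0.00119
δQ/Q = √(0.0454) = 0.213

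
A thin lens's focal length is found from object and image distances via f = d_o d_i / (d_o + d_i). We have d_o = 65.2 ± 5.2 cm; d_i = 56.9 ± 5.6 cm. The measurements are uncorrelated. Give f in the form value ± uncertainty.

30.4 ± 1.96 cm

∂f/∂d_o = (d_i/(d_o+d_i))² = 0.217;  ∂f/∂d_i = (d_o/(d_o+d_i))² = 0.285
δf = √((∂f/∂d_o · δd_o)² + (∂f/∂d_i · δd_i)²) = √(1.28 + 2.55) = 1.96 cm
f = 30.4 cm.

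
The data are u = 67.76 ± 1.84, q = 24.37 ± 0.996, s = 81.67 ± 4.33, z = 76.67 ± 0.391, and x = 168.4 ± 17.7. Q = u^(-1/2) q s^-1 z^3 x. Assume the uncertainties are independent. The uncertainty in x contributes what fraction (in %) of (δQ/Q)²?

(δQ/Q)² = (−½·δu/u)² + (1·δq/q)² + (-1·δs/s)² + (3·δz/z)² + (1·δx/x)²
  u term: (-0.5×0.0272)² = 0.000184
  q term: (1×0.0409)² = 0.00167
  s term: (-1×0.0530)² = 0.00281
  z term: (3×0.00510)² = 0.000234
  x term: (1×0.105)² = 0.0110
Total = 0.0159. Share from x = 0.0110/0.0159 = 0.693.

69.3%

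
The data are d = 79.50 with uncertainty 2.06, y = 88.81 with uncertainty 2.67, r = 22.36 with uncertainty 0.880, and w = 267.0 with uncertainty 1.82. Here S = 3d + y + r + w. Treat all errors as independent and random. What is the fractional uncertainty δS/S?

0.0114

Each term contributes (cᵢ δxᵢ)² to (δS)²:
  (3·δd)² = 38.2;  (δy)² = 7.13;  (δr)² = 0.774;  (δw)² = 3.31
δS = √(49.4) = 7.03
S = 616.7, so δS/S = 7.03/616.7 = 0.0114.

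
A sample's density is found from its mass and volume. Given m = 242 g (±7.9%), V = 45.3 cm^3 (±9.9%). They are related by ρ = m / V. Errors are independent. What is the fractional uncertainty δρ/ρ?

0.127

For a monomial ρ ∝ m, V^-1, fractional errors add in quadrature:
  (1·δm/m)² = (1×0.0790)² = 0.00624;  (-1·δV/V)² = (-1×0.0990)² = 0.00980
δρ/ρ = √(0.0160) = 0.127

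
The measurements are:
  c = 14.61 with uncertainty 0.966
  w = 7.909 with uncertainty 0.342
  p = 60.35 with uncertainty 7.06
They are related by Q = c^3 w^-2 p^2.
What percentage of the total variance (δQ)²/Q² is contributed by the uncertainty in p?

53.9%

(δQ/Q)² = (3·δc/c)² + (-2·δw/w)² + (2·δp/p)²
  c term: (3×0.0661)² = 0.0393
  w term: (-2×0.0432)² = 0.00748
  p term: (2×0.117)² = 0.0547
Total = 0.102. Share from p = 0.0547/0.102 = 0.539.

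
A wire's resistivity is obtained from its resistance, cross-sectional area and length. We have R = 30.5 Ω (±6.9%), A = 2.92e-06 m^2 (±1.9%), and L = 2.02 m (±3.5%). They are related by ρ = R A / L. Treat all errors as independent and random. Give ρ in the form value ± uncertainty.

Since ρ is a product/quotient, work with relative uncertainties:
  (1·δR/R)² = (1×0.0690)² = 0.00476;  (1·δA/A)² = (1×0.0190)² = 0.000361;  (-1·δL/L)² = (-1×0.0350)² = 0.00123
δρ/ρ = √(0.00635) = 0.0797
ρ = 4.41e-05 Ω·m, so δρ = 0.0797 × 4.41e-05 = 3.51e-06 Ω·m.

(4.41 ± 0.351) × 10^-5 Ω·m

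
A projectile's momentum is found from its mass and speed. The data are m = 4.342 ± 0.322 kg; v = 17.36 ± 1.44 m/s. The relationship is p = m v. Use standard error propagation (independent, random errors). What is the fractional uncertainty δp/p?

For a monomial p ∝ m, v, fractional errors add in quadrature:
  (1·δm/m)² = (1×0.0742)² = 0.00550;  (1·δv/v)² = (1×0.0829)² = 0.00688
δp/p = √(0.0124) = 0.111

0.111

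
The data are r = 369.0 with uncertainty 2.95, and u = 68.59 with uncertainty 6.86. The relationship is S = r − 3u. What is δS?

20.8

Absolute uncertainties add in quadrature for a linear combination:
  (δr)² = 8.70;  (3·δu)² = 424
δS = √(432) = 20.8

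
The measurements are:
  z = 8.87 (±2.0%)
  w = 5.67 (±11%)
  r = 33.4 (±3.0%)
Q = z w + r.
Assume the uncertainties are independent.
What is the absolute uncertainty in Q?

Let p = z·w = 50.3. δp/p = √((1·δz/z)² + (1·δw/w)²) = √(0.000400 + 0.0121) = 0.112, so δp = 5.62.
Q = p + r: δQ = √(δp² + δr²) = √(31.6 + 1.00) = 5.71

5.71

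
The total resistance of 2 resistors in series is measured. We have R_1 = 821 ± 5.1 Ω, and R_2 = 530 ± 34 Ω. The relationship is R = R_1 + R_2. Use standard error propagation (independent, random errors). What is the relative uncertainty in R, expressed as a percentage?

2.54%

Each term contributes (cᵢ δxᵢ)² to (δR)²:
  (δR_1)² = 26.0;  (δR_2)² = 1160
δR = √(1180) = 34.4 Ω
R = 1350 Ω, so δR/R = 34.4/1350 = 0.0254.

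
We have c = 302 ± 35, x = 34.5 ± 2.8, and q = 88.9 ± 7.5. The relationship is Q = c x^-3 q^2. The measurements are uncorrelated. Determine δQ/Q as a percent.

31.8%

Relative error in a monomial: (δQ/Q)² = Σ (nᵢ · δxᵢ/xᵢ)².
  (1·δc/c)² = (1×0.116)² = 0.0134;  (-3·δx/x)² = (-3×0.0812)² = 0.0593;  (2·δq/q)² = (2×0.0844)² = 0.0285
δQ/Q = √(0.101) = 0.318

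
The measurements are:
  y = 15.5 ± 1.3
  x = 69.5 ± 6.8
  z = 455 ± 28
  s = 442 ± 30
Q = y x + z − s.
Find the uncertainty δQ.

Let p = y·x = 1080. δp/p = √((1·δy/y)² + (1·δx/x)²) = √(0.00703 + 0.00957) = 0.129, so δp = 139.
Q = p + z − s: δQ = √(δp² + δz² + δs²) = √(19300 + 784 + 900) = 145

145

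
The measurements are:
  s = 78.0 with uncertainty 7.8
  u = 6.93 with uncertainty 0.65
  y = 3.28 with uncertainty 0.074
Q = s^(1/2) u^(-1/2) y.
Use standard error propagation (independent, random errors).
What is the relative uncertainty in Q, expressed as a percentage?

7.22%

Relative error in a monomial: (δQ/Q)² = Σ (nᵢ · δxᵢ/xᵢ)².
  (½·δs/s)² = (0.5×0.100)² = 0.00250;  (−½·δu/u)² = (-0.5×0.0938)² = 0.00220;  (1·δy/y)² = (1×0.0226)² = 0.000509
δQ/Q = √(0.00521) = 0.0722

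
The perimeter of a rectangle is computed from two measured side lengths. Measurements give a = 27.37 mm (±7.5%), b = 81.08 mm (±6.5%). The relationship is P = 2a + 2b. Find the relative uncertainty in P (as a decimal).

Sums and differences: (δP)² = Σ (cᵢ δxᵢ)².
  (2·δa)² = 16.9;  (2·δb)² = 111
δP = √(128) = 11.3 mm
P = 216.9 mm, so δP/P = 11.3/216.9 = 0.0522.

0.0522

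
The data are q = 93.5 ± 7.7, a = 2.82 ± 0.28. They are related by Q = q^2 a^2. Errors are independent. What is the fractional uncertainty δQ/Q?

Relative error in a monomial: (δQ/Q)² = Σ (nᵢ · δxᵢ/xᵢ)².
  (2·δq/q)² = (2×0.0824)² = 0.0271;  (2·δa/a)² = (2×0.0993)² = 0.0394
δQ/Q = √(0.0666) = 0.258

0.258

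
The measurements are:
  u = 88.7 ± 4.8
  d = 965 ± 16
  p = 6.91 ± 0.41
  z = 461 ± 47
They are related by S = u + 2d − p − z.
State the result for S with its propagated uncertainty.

1550 ± 57.1

Sums and differences: (δS)² = Σ (cᵢ δxᵢ)².
  (δu)² = 23.0;  (2·δd)² = 1020;  (δp)² = 0.168;  (δz)² = 2210
δS = √(3260) = 57.1
S = 1550.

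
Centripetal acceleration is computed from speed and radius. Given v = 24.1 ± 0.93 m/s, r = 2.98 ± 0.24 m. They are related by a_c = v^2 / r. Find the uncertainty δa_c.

Relative error in a monomial: (δa_c/a_c)² = Σ (nᵢ · δxᵢ/xᵢ)².
  (2·δv/v)² = (2×0.0386)² = 0.00596;  (-1·δr/r)² = (-1×0.0805)² = 0.00649
δa_c/a_c = √(0.0124) = 0.112
a_c = 195 m/s^2, so δa_c = 0.112 × 195 = 21.7 m/s^2.

21.7 m/s^2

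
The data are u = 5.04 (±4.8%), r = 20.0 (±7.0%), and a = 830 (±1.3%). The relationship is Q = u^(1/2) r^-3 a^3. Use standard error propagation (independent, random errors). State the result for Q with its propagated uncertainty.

(1.60 ± 0.345) × 10^5

Since Q is a product/quotient, work with relative uncertainties:
  (½·δu/u)² = (0.5×0.0480)² = 0.000576;  (-3·δr/r)² = (-3×0.0700)² = 0.0441;  (3·δa/a)² = (3×0.0130)² = 0.00152
δQ/Q = √(0.0462) = 0.215
Q = 1.6e+05, so δQ = 0.215 × 1.6e+05 = 34500.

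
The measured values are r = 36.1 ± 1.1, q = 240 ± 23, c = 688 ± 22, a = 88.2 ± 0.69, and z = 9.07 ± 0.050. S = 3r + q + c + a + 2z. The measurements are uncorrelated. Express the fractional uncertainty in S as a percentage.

Each term contributes (cᵢ δxᵢ)² to (δS)²:
  (3·δr)² = 10.9;  (δq)² = 529;  (δc)² = 484;  (δa)² = 0.476;  (2·δz)² = 0.0100
δS = √(1020) = 32.0
S = 1140, so δS/S = 32.0/1140 = 0.0280.

2.80%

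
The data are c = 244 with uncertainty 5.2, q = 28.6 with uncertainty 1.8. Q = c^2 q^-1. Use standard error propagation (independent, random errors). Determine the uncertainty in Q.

Since Q is a product/quotient, work with relative uncertainties:
  (2·δc/c)² = (2×0.0213)² = 0.00182;  (-1·δq/q)² = (-1×0.0629)² = 0.00396
δQ/Q = √(0.00578) = 0.0760
Q = 2080, so δQ = 0.0760 × 2080 = 158.

158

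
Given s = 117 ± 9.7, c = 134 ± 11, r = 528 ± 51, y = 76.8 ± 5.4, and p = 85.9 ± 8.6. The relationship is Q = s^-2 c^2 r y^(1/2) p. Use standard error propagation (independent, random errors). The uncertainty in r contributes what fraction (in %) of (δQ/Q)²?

12.4%

(δQ/Q)² = (-2·δs/s)² + (2·δc/c)² + (1·δr/r)² + (½·δy/y)² + (1·δp/p)²
  s term: (-2×0.0829)² = 0.0275
  c term: (2×0.0821)² = 0.0270
  r term: (1×0.0966)² = 0.00933
  y term: (0.5×0.0703)² = 0.00124
  p term: (1×0.100)² = 0.0100
Total = 0.0750. Share from r = 0.00933/0.0750 = 0.124.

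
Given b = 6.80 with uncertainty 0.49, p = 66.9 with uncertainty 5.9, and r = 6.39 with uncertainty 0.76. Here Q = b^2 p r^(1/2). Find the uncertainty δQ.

Each factor contributes (exponent × relative error)² to (δQ/Q)²:
  (2·δb/b)² = (2×0.0721)² = 0.0208;  (1·δp/p)² = (1×0.0882)² = 0.00778;  (½·δr/r)² = (0.5×0.119)² = 0.00354
δQ/Q = √(0.0321) = 0.179
Q = 7820, so δQ = 0.179 × 7820 = 1400.

1400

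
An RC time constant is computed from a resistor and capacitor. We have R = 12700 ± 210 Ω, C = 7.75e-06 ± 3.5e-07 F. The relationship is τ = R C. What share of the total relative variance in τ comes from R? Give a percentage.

(δτ/τ)² = (1·δR/R)² + (1·δC/C)²
  R term: (1×0.0165)² = 0.000273
  C term: (1×0.0452)² = 0.00204
Total = 0.00231. Share from R = 0.000273/0.00231 = 0.118.

11.8%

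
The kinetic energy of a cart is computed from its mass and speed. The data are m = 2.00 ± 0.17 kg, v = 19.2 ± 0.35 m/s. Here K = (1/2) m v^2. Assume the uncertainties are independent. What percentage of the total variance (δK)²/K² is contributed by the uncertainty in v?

15.5%

(δK/K)² = (1·δm/m)² + (2·δv/v)²
  m term: (1×0.0850)² = 0.00723
  v term: (2×0.0182)² = 0.00133
Total = 0.00855. Share from v = 0.00133/0.00855 = 0.155.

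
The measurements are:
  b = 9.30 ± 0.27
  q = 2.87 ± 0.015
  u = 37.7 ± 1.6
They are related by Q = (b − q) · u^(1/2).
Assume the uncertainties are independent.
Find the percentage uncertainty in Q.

Let w = b − q = 6.43. δw = √(δb² + δq²) = √(0.0729 + 0.000225) = 0.270, so δw/w = 0.0421.
Q is then a monomial in w, u:
δQ/Q = √((δw/w)² + (½·δu/u)²) = √(0.00177 + 0.000450) = 0.0471

4.71%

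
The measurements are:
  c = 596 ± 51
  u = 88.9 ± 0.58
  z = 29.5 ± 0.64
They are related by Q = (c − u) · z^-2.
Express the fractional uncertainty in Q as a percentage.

11.0%

Let w = c − u = 507. δw = √(δc² + δu²) = √(2600 + 0.336) = 51.0, so δw/w = 0.101.
Q is then a monomial in w, z:
δQ/Q = √((δw/w)² + (-2·δz/z)²) = √(0.0101 + 0.00188) = 0.110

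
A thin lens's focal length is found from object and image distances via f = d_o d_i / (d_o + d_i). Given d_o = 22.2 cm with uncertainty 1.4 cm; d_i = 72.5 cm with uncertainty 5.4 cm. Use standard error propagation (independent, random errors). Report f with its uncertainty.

17.0 ± 0.873 cm

∂f/∂d_o = (d_i/(d_o+d_i))² = 0.586;  ∂f/∂d_i = (d_o/(d_o+d_i))² = 0.0550
δf = √((∂f/∂d_o · δd_o)² + (∂f/∂d_i · δd_i)²) = √(0.673 + 0.0881) = 0.873 cm
f = 17.0 cm.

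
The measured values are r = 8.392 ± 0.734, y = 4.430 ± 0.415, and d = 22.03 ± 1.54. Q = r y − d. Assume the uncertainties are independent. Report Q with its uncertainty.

15.15 ± 5.01

Let p = r·y = 37.18. δp/p = √((1·δr/r)² + (1·δy/y)²) = √(0.00765 + 0.00878) = 0.128, so δp = 4.76.
Q = p − d: δQ = √(δp² + δd²) = √(22.7 + 2.37) = 5.01
Q = 15.15.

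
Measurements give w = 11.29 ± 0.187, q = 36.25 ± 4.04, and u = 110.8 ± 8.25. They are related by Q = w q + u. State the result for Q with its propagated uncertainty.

Let p = w·q = 409.3. δp/p = √((1·δw/w)² + (1·δq/q)²) = √(0.000274 + 0.0124) = 0.113, so δp = 46.1.
Q = p + u: δQ = √(δp² + δu²) = √(2130 + 68.1) = 46.8
Q = 520.1.

520.1 ± 46.8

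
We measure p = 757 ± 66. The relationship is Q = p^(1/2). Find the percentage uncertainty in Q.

Q ∝ p^(1/2), so δQ/Q = |½| · δp/p = 0.5 × 0.0872 = 0.0436.

4.36%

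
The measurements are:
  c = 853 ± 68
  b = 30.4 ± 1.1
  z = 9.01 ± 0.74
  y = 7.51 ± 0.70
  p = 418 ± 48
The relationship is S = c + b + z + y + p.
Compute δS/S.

0.0632

Absolute uncertainties add in quadrature for a linear combination:
  (δc)² = 4620;  (δb)² = 1.21;  (δz)² = 0.548;  (δy)² = 0.490;  (δp)² = 2300
δS = √(6930) = 83.2
S = 1320, so δS/S = 83.2/1320 = 0.0632.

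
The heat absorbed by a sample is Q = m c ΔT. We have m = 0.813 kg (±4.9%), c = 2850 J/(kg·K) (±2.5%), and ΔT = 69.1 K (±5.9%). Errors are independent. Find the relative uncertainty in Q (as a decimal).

Products/powers → add relative errors in quadrature, weighted by exponent:
  (1·δm/m)² = (1×0.0490)² = 0.00240;  (1·δc/c)² = (1×0.0250)² = 0.000625;  (1·δΔT/ΔT)² = (1×0.0590)² = 0.00348
δQ/Q = √(0.00651) = 0.0807

0.0807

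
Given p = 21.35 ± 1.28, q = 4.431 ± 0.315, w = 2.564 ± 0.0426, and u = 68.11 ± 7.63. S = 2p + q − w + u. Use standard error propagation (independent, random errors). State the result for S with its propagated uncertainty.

112.7 ± 8.05

For a sum/difference, combine absolute errors in quadrature:
  (2·δp)² = 6.55;  (δq)² = 0.0992;  (δw)² = 0.00181;  (δu)² = 58.2
δS = √(64.9) = 8.05
S = 112.7.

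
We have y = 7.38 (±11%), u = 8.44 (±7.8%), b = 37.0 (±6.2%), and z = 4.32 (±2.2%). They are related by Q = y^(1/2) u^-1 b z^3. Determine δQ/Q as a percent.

Each factor contributes (exponent × relative error)² to (δQ/Q)²:
  (½·δy/y)² = (0.5×0.110)² = 0.00302;  (-1·δu/u)² = (-1×0.0780)² = 0.00608;  (1·δb/b)² = (1×0.0620)² = 0.00384;  (3·δz/z)² = (3×0.0220)² = 0.00436
δQ/Q = √(0.0173) = 0.132

13.2%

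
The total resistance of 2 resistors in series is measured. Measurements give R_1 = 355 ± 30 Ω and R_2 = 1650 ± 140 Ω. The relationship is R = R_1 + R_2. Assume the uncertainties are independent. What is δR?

143 Ω

Sums and differences: (δR)² = Σ (cᵢ δxᵢ)².
  (δR_1)² = 900;  (δR_2)² = 19600
δR = √(20500) = 143 Ω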